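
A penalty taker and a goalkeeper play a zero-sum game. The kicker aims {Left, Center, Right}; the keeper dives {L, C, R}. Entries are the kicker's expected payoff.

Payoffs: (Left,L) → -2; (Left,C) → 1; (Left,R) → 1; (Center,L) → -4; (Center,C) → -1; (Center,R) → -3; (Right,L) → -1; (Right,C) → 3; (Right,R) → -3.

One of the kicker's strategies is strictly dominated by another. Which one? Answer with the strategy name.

Center

Left gives a strictly higher payoff than Center against every column: -2 > -4, 1 > -1, 1 > -3.
So Center is strictly dominated and the kicker never plays it.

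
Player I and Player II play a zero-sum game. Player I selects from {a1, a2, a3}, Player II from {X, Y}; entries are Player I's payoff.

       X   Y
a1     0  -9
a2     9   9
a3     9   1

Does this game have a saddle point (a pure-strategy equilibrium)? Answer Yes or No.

Row minima: a1 → -9, a2 → 9, a3 → 1; maximin = 9.
Column maxima: X → 9, Y → 9; minimax = 9.
maximin = minimax = 9, so a saddle point exists.

Yes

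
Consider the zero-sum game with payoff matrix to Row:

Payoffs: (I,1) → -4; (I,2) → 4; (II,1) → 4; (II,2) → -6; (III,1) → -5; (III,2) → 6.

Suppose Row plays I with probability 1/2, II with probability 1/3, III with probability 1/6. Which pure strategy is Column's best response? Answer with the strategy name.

If Column plays 1, Row's expected payoff is (1/2)·(-4) + (1/3)·4 + (1/6)·(-5) = -3/2.
If Column plays 2, Row's expected payoff is (1/2)·4 + (1/3)·(-6) + (1/6)·6 = 1.
Column minimizes Row's payoff; the smallest is -3/2, so the best response is 1.

1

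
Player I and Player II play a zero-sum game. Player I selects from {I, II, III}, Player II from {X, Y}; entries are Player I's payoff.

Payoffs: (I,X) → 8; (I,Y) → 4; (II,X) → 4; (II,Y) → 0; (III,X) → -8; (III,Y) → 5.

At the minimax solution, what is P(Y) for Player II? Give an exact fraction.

Row minima: I → 4, II → 0, III → -8; maximin = 4.
Column maxima: X → 8, Y → 5; minimax = 5.
4 ≠ 5, so there is no saddle point; optimal play is mixed.
II is strictly dominated by I, so Player I never plays it.
On the remaining 2×2 (I, III vs X, Y):
Let Player I play I with probability p. Expected payoff against X: 8p + (-8)(1−p) = 16p − 8; against Y: 4p + 5(1−p) = −p + 5.
Setting these equal: 16p − 8 = −p + 5 ⇒ 17p = 13 ⇒ p = 13/17, and the value is (16)·(13/17) − 8 = 72/17.
For Player II: with q = P(X), equating I's and III's payoffs gives 4q + 4 = −13q + 5 ⇒ q = 1/17.

16/17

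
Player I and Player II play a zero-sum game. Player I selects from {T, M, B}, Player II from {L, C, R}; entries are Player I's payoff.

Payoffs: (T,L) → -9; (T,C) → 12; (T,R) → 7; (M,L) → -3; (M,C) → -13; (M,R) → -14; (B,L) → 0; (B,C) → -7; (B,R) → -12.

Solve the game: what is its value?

Row minima: T → -9, M → -14, B → -12; maximin = -9.
Column maxima: L → 0, C → 12, R → 7; minimax = 0.
-9 ≠ 0, so there is no saddle point; optimal play is mixed.
M is strictly dominated by B, so Player I never plays it.
C is strictly dominated by R (it gives Player I strictly more in every row), so Player II never plays it.
On the remaining 2×2 (T, B vs L, R):
Let Player I play T with probability p. Expected payoff against L: (-9)p + 0(1−p) = −9p; against R: 7p + (-12)(1−p) = 19p − 12.
Setting these equal: −9p = 19p − 12 ⇒ −28p = -12 ⇒ p = 3/7, and the value is (-9)·(3/7) = -27/7.
For Player II: with q = P(L), equating T's and B's payoffs gives −16q + 7 = 12q − 12 ⇒ q = 19/28.

-27/7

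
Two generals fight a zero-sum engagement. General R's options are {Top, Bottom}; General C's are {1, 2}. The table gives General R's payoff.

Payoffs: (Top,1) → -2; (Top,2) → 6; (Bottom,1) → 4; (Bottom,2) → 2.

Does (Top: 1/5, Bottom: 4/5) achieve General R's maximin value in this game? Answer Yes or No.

Yes

Against 1 this mix gives (1/5)·(-2) + (4/5)·4 = 14/5.
Against 2 this mix gives (1/5)·6 + (4/5)·2 = 14/5.
All of General C's active replies (1, 2) yield 14/5, and no column does worse for General R. The mix makes General C indifferent and guarantees 14/5, so it is optimal.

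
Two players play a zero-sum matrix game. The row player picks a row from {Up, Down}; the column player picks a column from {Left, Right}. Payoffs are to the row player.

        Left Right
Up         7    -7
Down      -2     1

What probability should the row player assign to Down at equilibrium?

Row minima: Up → -7, Down → -2; maximin = -2.
Column maxima: Left → 7, Right → 1; minimax = 1.
-2 ≠ 1, so there is no saddle point; optimal play is mixed.
Let the row player play Up with probability p. Expected payoff against Left: 7p + (-2)(1−p) = 9p − 2; against Right: (-7)p + 1(1−p) = −8p + 1.
Setting these equal: 9p − 2 = −8p + 1 ⇒ 17p = 3 ⇒ p = 3/17, and the value is (9)·(3/17) − 2 = -7/17.
For the column player: with q = P(Left), equating Up's and Down's payoffs gives 14q − 7 = −3q + 1 ⇒ q = 8/17.

14/17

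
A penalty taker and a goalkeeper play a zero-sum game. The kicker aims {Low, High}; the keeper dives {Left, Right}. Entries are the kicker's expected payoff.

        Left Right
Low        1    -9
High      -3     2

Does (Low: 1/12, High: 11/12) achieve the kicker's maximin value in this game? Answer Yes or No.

No

Against Left this mix gives (1/12)·1 + (11/12)·(-3) = -8/3.
Against Right this mix gives (1/12)·(-9) + (11/12)·2 = 13/12.
The keeper will play Left, holding the kicker to -8/3. Shifting weight toward the row that does better against Left would raise this floor (the equalizing mix achieves -5/3 against both Left and Right), so the proposed strategy is not optimal.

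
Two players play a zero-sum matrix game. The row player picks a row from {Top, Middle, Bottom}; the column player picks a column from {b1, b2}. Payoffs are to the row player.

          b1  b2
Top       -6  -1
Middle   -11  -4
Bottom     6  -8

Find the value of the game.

Row minima: Top → -6, Middle → -11, Bottom → -8; maximin = -6.
Column maxima: b1 → 6, b2 → -1; minimax = -1.
-6 ≠ -1, so there is no saddle point; optimal play is mixed.
Middle is strictly dominated by Top, so the row player never plays it.
On the remaining 2×2 (Top, Bottom vs b1, b2):
Let the row player play Top with probability p. Expected payoff against b1: (-6)p + 6(1−p) = −12p + 6; against b2: (-1)p + (-8)(1−p) = 7p − 8.
Setting these equal: −12p + 6 = 7p − 8 ⇒ −19p = -14 ⇒ p = 14/19, and the value is (-12)·(14/19) + 6 = -54/19.
For the column player: with q = P(b1), equating Top's and Bottom's payoffs gives −5q − 1 = 14q − 8 ⇒ q = 7/19.

-54/19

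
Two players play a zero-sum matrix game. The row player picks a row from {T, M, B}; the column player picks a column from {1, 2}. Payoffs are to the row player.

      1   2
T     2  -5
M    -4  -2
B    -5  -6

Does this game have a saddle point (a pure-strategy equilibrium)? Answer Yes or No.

Row minima: T → -5, M → -4, B → -6; maximin = -4.
Column maxima: 1 → 2, 2 → -2; minimax = -2.
-4 ≠ -2, so no pure-strategy equilibrium exists.

No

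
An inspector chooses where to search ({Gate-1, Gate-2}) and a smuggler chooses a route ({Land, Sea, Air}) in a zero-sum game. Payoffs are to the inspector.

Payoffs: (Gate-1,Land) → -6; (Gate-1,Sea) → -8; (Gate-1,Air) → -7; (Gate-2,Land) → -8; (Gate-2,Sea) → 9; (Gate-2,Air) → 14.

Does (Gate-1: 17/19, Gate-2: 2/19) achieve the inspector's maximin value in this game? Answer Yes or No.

Yes

Against Land this mix gives (17/19)·(-6) + (2/19)·(-8) = -118/19.
Against Sea this mix gives (17/19)·(-8) + (2/19)·9 = -118/19.
Against Air this mix gives (17/19)·(-7) + (2/19)·14 = -91/19.
All of the smuggler's active replies (Land, Sea) yield -118/19, and no column does worse for the inspector. The mix makes the smuggler indifferent and guarantees -118/19, so it is optimal.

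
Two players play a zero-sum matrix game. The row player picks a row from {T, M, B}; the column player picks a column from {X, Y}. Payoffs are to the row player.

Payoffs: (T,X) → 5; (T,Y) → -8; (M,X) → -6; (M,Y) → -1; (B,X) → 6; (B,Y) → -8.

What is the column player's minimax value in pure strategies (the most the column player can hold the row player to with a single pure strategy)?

-1

Column maxima: X → 6, Y → -1.
The smallest of these is -1.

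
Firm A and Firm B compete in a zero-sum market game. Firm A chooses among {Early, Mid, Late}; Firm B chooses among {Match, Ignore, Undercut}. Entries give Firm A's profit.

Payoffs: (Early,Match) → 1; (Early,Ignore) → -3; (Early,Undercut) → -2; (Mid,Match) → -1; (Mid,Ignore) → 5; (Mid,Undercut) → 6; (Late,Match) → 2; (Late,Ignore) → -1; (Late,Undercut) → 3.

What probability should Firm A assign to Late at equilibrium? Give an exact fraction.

Row minima: Early → -3, Mid → -1, Late → -1; maximin = -1.
Column maxima: Match → 2, Ignore → 5, Undercut → 6; minimax = 2.
-1 ≠ 2, so there is no saddle point; optimal play is mixed.
Early is strictly dominated by Late, so Firm A never plays it.
With Early eliminated, Undercut is strictly dominated by Match (it gives Firm A strictly more in every remaining row), so Firm B never plays it.
On the remaining 2×2 (Mid, Late vs Match, Ignore):
Let Firm A play Mid with probability p. Expected payoff against Match: (-1)p + 2(1−p) = −3p + 2; against Ignore: 5p + (-1)(1−p) = 6p − 1.
Setting these equal: −3p + 2 = 6p − 1 ⇒ −9p = -3 ⇒ p = 1/3, and the value is (-3)·(1/3) + 2 = 1.
For Firm B: with q = P(Match), equating Mid's and Late's payoffs gives −6q + 5 = 3q − 1 ⇒ q = 2/3.

2/3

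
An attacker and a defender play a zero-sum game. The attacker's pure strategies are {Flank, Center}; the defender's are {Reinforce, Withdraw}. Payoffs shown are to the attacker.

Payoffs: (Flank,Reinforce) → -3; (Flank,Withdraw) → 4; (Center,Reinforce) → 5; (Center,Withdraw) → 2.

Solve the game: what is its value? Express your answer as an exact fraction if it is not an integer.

13/5

Row minima: Flank → -3, Center → 2; maximin = 2.
Column maxima: Reinforce → 5, Withdraw → 4; minimax = 4.
2 ≠ 4, so there is no saddle point; optimal play is mixed.
Let the attacker play Flank with probability p. Expected payoff against Reinforce: (-3)p + 5(1−p) = −8p + 5; against Withdraw: 4p + 2(1−p) = 2p + 2.
Setting these equal: −8p + 5 = 2p + 2 ⇒ −10p = -3 ⇒ p = 3/10, and the value is (-8)·(3/10) + 5 = 13/5.
For the defender: with q = P(Reinforce), equating Flank's and Center's payoffs gives −7q + 4 = 3q + 2 ⇒ q = 1/5.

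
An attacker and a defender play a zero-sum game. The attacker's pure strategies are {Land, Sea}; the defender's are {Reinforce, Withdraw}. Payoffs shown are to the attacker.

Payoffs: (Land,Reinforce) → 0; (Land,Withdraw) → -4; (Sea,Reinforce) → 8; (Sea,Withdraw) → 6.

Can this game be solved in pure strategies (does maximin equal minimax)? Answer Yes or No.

Yes

Row minima: Land → -4, Sea → 6; maximin = 6.
Column maxima: Reinforce → 8, Withdraw → 6; minimax = 6.
maximin = minimax = 6, so a saddle point exists.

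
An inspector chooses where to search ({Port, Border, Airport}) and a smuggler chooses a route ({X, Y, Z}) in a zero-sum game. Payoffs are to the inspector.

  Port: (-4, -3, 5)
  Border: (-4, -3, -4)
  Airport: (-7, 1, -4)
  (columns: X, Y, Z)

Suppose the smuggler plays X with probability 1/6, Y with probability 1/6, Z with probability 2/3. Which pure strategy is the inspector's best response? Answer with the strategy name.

Port

Expected payoff of Port: (1/6)·(-4) + (1/6)·(-3) + (2/3)·5 = 13/6.
Expected payoff of Border: (1/6)·(-4) + (1/6)·(-3) + (2/3)·(-4) = -23/6.
Expected payoff of Airport: (1/6)·(-7) + (1/6)·1 + (2/3)·(-4) = -11/3.
The largest is 13/6, so the inspector's best response is Port.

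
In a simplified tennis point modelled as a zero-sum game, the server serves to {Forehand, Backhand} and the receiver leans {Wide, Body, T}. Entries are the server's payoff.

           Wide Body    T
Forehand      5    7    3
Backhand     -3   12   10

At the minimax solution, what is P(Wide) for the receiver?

Row minima: Forehand → 3, Backhand → -3; maximin = 3.
Column maxima: Wide → 5, Body → 12, T → 10; minimax = 5.
3 ≠ 5, so there is no saddle point; optimal play is mixed.
Body is strictly dominated by Wide (it gives the server strictly more in every row), so the receiver never plays it.
On the remaining 2×2 (Forehand, Backhand vs Wide, T):
Let the server play Forehand with probability p. Expected payoff against Wide: 5p + (-3)(1−p) = 8p − 3; against T: 3p + 10(1−p) = −7p + 10.
Setting these equal: 8p − 3 = −7p + 10 ⇒ 15p = 13 ⇒ p = 13/15, and the value is (8)·(13/15) − 3 = 59/15.
For the receiver: with q = P(Wide), equating Forehand's and Backhand's payoffs gives 2q + 3 = −13q + 10 ⇒ q = 7/15.

7/15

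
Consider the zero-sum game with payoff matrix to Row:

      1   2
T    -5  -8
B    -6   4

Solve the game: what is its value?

Row minima: T → -8, B → -6; maximin = -6.
Column maxima: 1 → -5, 2 → 4; minimax = -5.
-6 ≠ -5, so there is no saddle point; optimal play is mixed.
Let Row play T with probability p. Expected payoff against 1: (-5)p + (-6)(1−p) = p − 6; against 2: (-8)p + 4(1−p) = −12p + 4.
Setting these equal: p − 6 = −12p + 4 ⇒ 13p = 10 ⇒ p = 10/13, and the value is (1)·(10/13) − 6 = -68/13.
For Column: with q = P(1), equating T's and B's payoffs gives 3q − 8 = −10q + 4 ⇒ q = 12/13.

-68/13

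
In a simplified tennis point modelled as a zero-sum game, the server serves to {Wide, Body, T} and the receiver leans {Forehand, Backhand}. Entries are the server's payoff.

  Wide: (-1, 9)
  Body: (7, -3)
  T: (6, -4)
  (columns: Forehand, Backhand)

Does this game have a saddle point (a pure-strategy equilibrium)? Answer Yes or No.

Row minima: Wide → -1, Body → -3, T → -4; maximin = -1.
Column maxima: Forehand → 7, Backhand → 9; minimax = 7.
-1 ≠ 7, so no pure-strategy equilibrium exists.

No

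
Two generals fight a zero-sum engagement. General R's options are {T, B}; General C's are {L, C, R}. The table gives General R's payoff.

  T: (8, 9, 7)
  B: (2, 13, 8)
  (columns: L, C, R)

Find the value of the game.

50/7

Row minima: T → 7, B → 2; maximin = 7.
Column maxima: L → 8, C → 13, R → 8; minimax = 8.
7 ≠ 8, so there is no saddle point; optimal play is mixed.
C is strictly dominated by L (it gives General R strictly more in every row), so General C never plays it.
On the remaining 2×2 (T, B vs L, R):
Let General R play T with probability p. Expected payoff against L: 8p + 2(1−p) = 6p + 2; against R: 7p + 8(1−p) = −p + 8.
Setting these equal: 6p + 2 = −p + 8 ⇒ 7p = 6 ⇒ p = 6/7, and the value is (6)·(6/7) + 2 = 50/7.
For General C: with q = P(L), equating T's and B's payoffs gives q + 7 = −6q + 8 ⇒ q = 1/7.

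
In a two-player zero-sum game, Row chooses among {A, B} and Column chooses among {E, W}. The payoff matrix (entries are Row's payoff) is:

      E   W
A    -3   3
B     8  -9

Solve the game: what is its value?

Row minima: A → -3, B → -9; maximin = -3.
Column maxima: E → 8, W → 3; minimax = 3.
-3 ≠ 3, so there is no saddle point; optimal play is mixed.
Let Row play A with probability p. Expected payoff against E: (-3)p + 8(1−p) = −11p + 8; against W: 3p + (-9)(1−p) = 12p − 9.
Setting these equal: −11p + 8 = 12p − 9 ⇒ −23p = -17 ⇒ p = 17/23, and the value is (-11)·(17/23) + 8 = -3/23.
For Column: with q = P(E), equating A's and B's payoffs gives −6q + 3 = 17q − 9 ⇒ q = 12/23.

-3/23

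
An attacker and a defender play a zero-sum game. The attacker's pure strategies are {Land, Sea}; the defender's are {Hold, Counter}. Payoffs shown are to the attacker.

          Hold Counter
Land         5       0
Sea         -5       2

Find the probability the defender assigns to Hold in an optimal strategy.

1/6

Row minima: Land → 0, Sea → -5; maximin = 0.
Column maxima: Hold → 5, Counter → 2; minimax = 2.
0 ≠ 2, so there is no saddle point; optimal play is mixed.
Let the attacker play Land with probability p. Expected payoff against Hold: 5p + (-5)(1−p) = 10p − 5; against Counter: 0p + 2(1−p) = −2p + 2.
Setting these equal: 10p − 5 = −2p + 2 ⇒ 12p = 7 ⇒ p = 7/12, and the value is (10)·(7/12) − 5 = 5/6.
For the defender: with q = P(Hold), equating Land's and Sea's payoffs gives 5q = −7q + 2 ⇒ q = 1/6.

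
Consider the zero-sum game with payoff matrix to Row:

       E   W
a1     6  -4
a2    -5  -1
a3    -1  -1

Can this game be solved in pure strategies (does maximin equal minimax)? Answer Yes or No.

Yes

Row minima: a1 → -4, a2 → -5, a3 → -1; maximin = -1.
Column maxima: E → 6, W → -1; minimax = -1.
maximin = minimax = -1, so a saddle point exists.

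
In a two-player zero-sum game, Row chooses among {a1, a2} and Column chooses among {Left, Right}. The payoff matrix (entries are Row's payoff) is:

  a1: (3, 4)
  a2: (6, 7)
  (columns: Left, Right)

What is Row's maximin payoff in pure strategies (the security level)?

Row minima: a1 → 3, a2 → 6.
The best of these is 6.

6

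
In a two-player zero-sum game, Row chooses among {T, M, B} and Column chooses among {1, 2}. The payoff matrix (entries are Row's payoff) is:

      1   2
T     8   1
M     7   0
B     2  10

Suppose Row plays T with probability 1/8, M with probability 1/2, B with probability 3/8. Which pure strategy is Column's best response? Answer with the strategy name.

If Column plays 1, Row's expected payoff is (1/8)·8 + (1/2)·7 + (3/8)·2 = 21/4.
If Column plays 2, Row's expected payoff is (1/8)·1 + (1/2)·0 + (3/8)·10 = 31/8.
Column minimizes Row's payoff; the smallest is 31/8, so the best response is 2.

2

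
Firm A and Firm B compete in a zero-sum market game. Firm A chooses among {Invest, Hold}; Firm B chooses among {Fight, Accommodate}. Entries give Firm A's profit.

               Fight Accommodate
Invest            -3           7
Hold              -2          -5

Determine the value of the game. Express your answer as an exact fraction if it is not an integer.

Row minima: Invest → -3, Hold → -5; maximin = -3.
Column maxima: Fight → -2, Accommodate → 7; minimax = -2.
-3 ≠ -2, so there is no saddle point; optimal play is mixed.
Let Firm A play Invest with probability p. Expected payoff against Fight: (-3)p + (-2)(1−p) = −p − 2; against Accommodate: 7p + (-5)(1−p) = 12p − 5.
Setting these equal: −p − 2 = 12p − 5 ⇒ −13p = -3 ⇒ p = 3/13, and the value is (-1)·(3/13) − 2 = -29/13.
For Firm B: with q = P(Fight), equating Invest's and Hold's payoffs gives −10q + 7 = 3q − 5 ⇒ q = 12/13.

-29/13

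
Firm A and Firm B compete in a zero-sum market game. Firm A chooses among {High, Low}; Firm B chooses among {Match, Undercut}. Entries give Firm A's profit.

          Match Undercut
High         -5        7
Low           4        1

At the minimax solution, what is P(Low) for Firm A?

4/5

Row minima: High → -5, Low → 1; maximin = 1.
Column maxima: Match → 4, Undercut → 7; minimax = 4.
1 ≠ 4, so there is no saddle point; optimal play is mixed.
Let Firm A play High with probability p. Expected payoff against Match: (-5)p + 4(1−p) = −9p + 4; against Undercut: 7p + 1(1−p) = 6p + 1.
Setting these equal: −9p + 4 = 6p + 1 ⇒ −15p = -3 ⇒ p = 1/5, and the value is (-9)·(1/5) + 4 = 11/5.
For Firm B: with q = P(Match), equating High's and Low's payoffs gives −12q + 7 = 3q + 1 ⇒ q = 2/5.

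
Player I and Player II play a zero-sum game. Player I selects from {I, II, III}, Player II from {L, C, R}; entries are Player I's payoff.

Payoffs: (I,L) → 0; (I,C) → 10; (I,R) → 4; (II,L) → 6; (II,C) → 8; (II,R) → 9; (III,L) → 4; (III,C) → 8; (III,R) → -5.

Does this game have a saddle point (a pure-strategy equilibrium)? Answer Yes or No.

Row minima: I → 0, II → 6, III → -5; maximin = 6.
Column maxima: L → 6, C → 10, R → 9; minimax = 6.
maximin = minimax = 6, so a saddle point exists.

Yes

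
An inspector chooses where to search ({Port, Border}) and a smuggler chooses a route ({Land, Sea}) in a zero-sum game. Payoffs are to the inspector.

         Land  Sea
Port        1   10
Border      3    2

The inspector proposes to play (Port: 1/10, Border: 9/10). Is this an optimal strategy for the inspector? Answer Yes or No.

Against Land this mix gives (1/10)·1 + (9/10)·3 = 14/5.
Against Sea this mix gives (1/10)·10 + (9/10)·2 = 14/5.
All of the smuggler's active replies (Land, Sea) yield 14/5, and no column does worse for the inspector. The mix makes the smuggler indifferent and guarantees 14/5, so it is optimal.

Yes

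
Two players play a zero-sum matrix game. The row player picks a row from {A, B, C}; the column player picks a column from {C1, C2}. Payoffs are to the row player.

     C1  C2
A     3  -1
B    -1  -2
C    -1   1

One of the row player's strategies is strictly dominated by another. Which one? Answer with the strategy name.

B

A gives a strictly higher payoff than B against every column: 3 > -1, -1 > -2.
So B is strictly dominated and the row player never plays it.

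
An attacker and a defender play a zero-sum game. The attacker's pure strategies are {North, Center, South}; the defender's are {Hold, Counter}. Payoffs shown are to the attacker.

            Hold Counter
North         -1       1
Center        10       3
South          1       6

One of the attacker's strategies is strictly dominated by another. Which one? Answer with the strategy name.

Center gives a strictly higher payoff than North against every column: 10 > -1, 3 > 1.
So North is strictly dominated and the attacker never plays it.

North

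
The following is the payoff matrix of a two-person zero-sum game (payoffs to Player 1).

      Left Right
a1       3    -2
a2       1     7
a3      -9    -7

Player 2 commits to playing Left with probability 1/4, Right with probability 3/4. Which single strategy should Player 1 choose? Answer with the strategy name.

Expected payoff of a1: (1/4)·3 + (3/4)·(-2) = -3/4.
Expected payoff of a2: (1/4)·1 + (3/4)·7 = 11/2.
Expected payoff of a3: (1/4)·(-9) + (3/4)·(-7) = -15/2.
The largest is 11/2, so Player 1's best response is a2.

a2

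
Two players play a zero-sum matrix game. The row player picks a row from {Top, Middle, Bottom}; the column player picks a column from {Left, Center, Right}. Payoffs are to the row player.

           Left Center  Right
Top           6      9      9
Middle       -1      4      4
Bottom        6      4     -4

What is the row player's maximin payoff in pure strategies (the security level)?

6

Row minima: Top → 6, Middle → -1, Bottom → -4.
The best of these is 6.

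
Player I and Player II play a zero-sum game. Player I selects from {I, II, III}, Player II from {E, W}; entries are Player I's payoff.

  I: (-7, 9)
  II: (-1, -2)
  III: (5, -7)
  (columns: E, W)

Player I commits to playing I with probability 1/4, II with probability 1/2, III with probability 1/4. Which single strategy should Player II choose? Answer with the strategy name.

E

If Player II plays E, Player I's expected payoff is (1/4)·(-7) + (1/2)·(-1) + (1/4)·5 = -1.
If Player II plays W, Player I's expected payoff is (1/4)·9 + (1/2)·(-2) + (1/4)·(-7) = -1/2.
Player II minimizes Player I's payoff; the smallest is -1, so the best response is E.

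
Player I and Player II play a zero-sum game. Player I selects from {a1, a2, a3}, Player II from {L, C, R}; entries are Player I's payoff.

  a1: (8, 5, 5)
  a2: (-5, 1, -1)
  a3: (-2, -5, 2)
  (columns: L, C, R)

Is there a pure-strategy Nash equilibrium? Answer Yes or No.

Row minima: a1 → 5, a2 → -5, a3 → -5; maximin = 5.
Column maxima: L → 8, C → 5, R → 5; minimax = 5.
maximin = minimax = 5, so a saddle point exists.

Yes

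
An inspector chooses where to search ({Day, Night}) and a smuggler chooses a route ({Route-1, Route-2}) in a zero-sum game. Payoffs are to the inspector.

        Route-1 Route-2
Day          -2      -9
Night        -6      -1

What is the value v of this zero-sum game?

Row minima: Day → -9, Night → -6; maximin = -6.
Column maxima: Route-1 → -2, Route-2 → -1; minimax = -2.
-6 ≠ -2, so there is no saddle point; optimal play is mixed.
Let the inspector play Day with probability p. Expected payoff against Route-1: (-2)p + (-6)(1−p) = 4p − 6; against Route-2: (-9)p + (-1)(1−p) = −8p − 1.
Setting these equal: 4p − 6 = −8p − 1 ⇒ 12p = 5 ⇒ p = 5/12, and the value is (4)·(5/12) − 6 = -13/3.
For the smuggler: with q = P(Route-1), equating Day's and Night's payoffs gives 7q − 9 = −5q − 1 ⇒ q = 2/3.

-13/3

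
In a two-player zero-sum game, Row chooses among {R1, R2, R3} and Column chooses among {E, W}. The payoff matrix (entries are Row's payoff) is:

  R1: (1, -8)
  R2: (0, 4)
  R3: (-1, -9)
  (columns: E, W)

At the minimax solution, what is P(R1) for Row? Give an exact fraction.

Row minima: R1 → -8, R2 → 0, R3 → -9; maximin = 0.
Column maxima: E → 1, W → 4; minimax = 1.
0 ≠ 1, so there is no saddle point; optimal play is mixed.
R3 is strictly dominated by R1, so Row never plays it.
On the remaining 2×2 (R1, R2 vs E, W):
Let Row play R1 with probability p. Expected payoff against E: 1p + 0(1−p) = p; against W: (-8)p + 4(1−p) = −12p + 4.
Setting these equal: p = −12p + 4 ⇒ 13p = 4 ⇒ p = 4/13, and the value is (1)·(4/13) = 4/13.
For Column: with q = P(E), equating R1's and R2's payoffs gives 9q − 8 = −4q + 4 ⇒ q = 12/13.

4/13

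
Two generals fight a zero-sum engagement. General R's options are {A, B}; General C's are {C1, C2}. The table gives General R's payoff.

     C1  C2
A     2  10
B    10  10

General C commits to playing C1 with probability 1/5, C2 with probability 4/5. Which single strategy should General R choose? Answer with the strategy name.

B

Expected payoff of A: (1/5)·2 + (4/5)·10 = 42/5.
Expected payoff of B: (1/5)·10 + (4/5)·10 = 10.
The largest is 10, so General R's best response is B.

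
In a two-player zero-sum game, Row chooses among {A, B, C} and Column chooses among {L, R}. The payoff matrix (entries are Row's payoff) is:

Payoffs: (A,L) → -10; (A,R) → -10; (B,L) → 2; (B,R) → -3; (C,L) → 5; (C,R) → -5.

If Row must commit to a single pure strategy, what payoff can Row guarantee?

Row minima: A → -10, B → -3, C → -5.
The best of these is -3.

-3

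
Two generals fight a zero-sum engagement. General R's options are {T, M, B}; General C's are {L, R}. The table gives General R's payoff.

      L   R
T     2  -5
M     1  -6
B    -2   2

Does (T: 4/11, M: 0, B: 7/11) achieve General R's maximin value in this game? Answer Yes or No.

Against L this mix gives (4/11)·2 + (7/11)·(-2) = -6/11.
Against R this mix gives (4/11)·(-5) + (7/11)·2 = -6/11.
All of General C's active replies (L, R) yield -6/11, and no column does worse for General R. The mix makes General C indifferent and guarantees -6/11, so it is optimal.

Yes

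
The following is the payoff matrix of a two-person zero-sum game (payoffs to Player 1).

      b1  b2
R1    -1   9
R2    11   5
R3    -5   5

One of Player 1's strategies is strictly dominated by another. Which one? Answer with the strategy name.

R1 gives a strictly higher payoff than R3 against every column: -1 > -5, 9 > 5.
So R3 is strictly dominated and Player 1 never plays it.

R3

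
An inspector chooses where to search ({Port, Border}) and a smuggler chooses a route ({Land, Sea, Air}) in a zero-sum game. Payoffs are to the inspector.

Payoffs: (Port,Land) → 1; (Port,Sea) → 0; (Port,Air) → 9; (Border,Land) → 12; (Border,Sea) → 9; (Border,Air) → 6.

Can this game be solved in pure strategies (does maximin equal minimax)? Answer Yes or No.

No

Row minima: Port → 0, Border → 6; maximin = 6.
Column maxima: Land → 12, Sea → 9, Air → 9; minimax = 9.
6 ≠ 9, so no pure-strategy equilibrium exists.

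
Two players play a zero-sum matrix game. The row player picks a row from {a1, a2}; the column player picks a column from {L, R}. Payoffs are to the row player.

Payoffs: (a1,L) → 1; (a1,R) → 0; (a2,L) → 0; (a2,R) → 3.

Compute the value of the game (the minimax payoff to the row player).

Row minima: a1 → 0, a2 → 0; maximin = 0.
Column maxima: L → 1, R → 3; minimax = 1.
0 ≠ 1, so there is no saddle point; optimal play is mixed.
Let the row player play a1 with probability p. Expected payoff against L: 1p + 0(1−p) = p; against R: 0p + 3(1−p) = −3p + 3.
Setting these equal: p = −3p + 3 ⇒ 4p = 3 ⇒ p = 3/4, and the value is (1)·(3/4) = 3/4.
For the column player: with q = P(L), equating a1's and a2's payoffs gives q = −3q + 3 ⇒ q = 3/4.

3/4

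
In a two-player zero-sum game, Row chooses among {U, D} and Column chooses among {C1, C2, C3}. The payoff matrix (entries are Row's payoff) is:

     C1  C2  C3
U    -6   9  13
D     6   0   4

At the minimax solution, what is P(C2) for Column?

4/7

Row minima: U → -6, D → 0; maximin = 0.
Column maxima: C1 → 6, C2 → 9, C3 → 13; minimax = 6.
0 ≠ 6, so there is no saddle point; optimal play is mixed.
C3 is strictly dominated by C2 (it gives Row strictly more in every row), so Column never plays it.
On the remaining 2×2 (U, D vs C1, C2):
Let Row play U with probability p. Expected payoff against C1: (-6)p + 6(1−p) = −12p + 6; against C2: 9p + 0(1−p) = 9p.
Setting these equal: −12p + 6 = 9p ⇒ −21p = -6 ⇒ p = 2/7, and the value is (-12)·(2/7) + 6 = 18/7.
For Column: with q = P(C1), equating U's and D's payoffs gives −15q + 9 = 6q ⇒ q = 3/7.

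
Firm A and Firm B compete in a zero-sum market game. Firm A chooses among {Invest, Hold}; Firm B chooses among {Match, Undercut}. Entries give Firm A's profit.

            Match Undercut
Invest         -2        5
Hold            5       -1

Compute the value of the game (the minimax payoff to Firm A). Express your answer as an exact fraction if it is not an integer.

23/13

Row minima: Invest → -2, Hold → -1; maximin = -1.
Column maxima: Match → 5, Undercut → 5; minimax = 5.
-1 ≠ 5, so there is no saddle point; optimal play is mixed.
Let Firm A play Invest with probability p. Expected payoff against Match: (-2)p + 5(1−p) = −7p + 5; against Undercut: 5p + (-1)(1−p) = 6p − 1.
Setting these equal: −7p + 5 = 6p − 1 ⇒ −13p = -6 ⇒ p = 6/13, and the value is (-7)·(6/13) + 5 = 23/13.
For Firm B: with q = P(Match), equating Invest's and Hold's payoffs gives −7q + 5 = 6q − 1 ⇒ q = 6/13.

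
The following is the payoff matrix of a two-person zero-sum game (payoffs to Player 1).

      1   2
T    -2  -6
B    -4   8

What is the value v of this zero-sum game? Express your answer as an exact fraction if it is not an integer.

Row minima: T → -6, B → -4; maximin = -4.
Column maxima: 1 → -2, 2 → 8; minimax = -2.
-4 ≠ -2, so there is no saddle point; optimal play is mixed.
Let Player 1 play T with probability p. Expected payoff against 1: (-2)p + (-4)(1−p) = 2p − 4; against 2: (-6)p + 8(1−p) = −14p + 8.
Setting these equal: 2p − 4 = −14p + 8 ⇒ 16p = 12 ⇒ p = 3/4, and the value is (2)·(3/4) − 4 = -5/2.
For Player 2: with q = P(1), equating T's and B's payoffs gives 4q − 6 = −12q + 8 ⇒ q = 7/8.

-5/2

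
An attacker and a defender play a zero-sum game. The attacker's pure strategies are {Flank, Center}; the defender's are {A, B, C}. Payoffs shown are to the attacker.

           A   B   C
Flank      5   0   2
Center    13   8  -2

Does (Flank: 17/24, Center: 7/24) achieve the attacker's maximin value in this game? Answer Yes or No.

Against A this mix gives (17/24)·5 + (7/24)·13 = 22/3.
Against B this mix gives (17/24)·0 + (7/24)·8 = 7/3.
Against C this mix gives (17/24)·2 + (7/24)·(-2) = 5/6.
The defender will play C, holding the attacker to 5/6. Shifting weight toward the row that does better against C would raise this floor (the equalizing mix achieves 4/3 against both C and B), so the proposed strategy is not optimal.

No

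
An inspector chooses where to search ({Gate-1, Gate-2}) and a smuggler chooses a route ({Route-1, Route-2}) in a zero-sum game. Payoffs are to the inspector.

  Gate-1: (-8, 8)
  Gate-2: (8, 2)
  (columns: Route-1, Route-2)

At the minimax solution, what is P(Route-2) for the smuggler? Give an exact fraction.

Row minima: Gate-1 → -8, Gate-2 → 2; maximin = 2.
Column maxima: Route-1 → 8, Route-2 → 8; minimax = 8.
2 ≠ 8, so there is no saddle point; optimal play is mixed.
Let the inspector play Gate-1 with probability p. Expected payoff against Route-1: (-8)p + 8(1−p) = −16p + 8; against Route-2: 8p + 2(1−p) = 6p + 2.
Setting these equal: −16p + 8 = 6p + 2 ⇒ −22p = -6 ⇒ p = 3/11, and the value is (-16)·(3/11) + 8 = 40/11.
For the smuggler: with q = P(Route-1), equating Gate-1's and Gate-2's payoffs gives −16q + 8 = 6q + 2 ⇒ q = 3/11.

8/11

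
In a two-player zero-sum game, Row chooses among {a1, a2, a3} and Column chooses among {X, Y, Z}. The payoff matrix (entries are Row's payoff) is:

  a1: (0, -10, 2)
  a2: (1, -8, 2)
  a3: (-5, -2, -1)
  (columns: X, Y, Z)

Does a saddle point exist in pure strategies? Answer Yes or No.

No

Row minima: a1 → -10, a2 → -8, a3 → -5; maximin = -5.
Column maxima: X → 1, Y → -2, Z → 2; minimax = -2.
-5 ≠ -2, so no pure-strategy equilibrium exists.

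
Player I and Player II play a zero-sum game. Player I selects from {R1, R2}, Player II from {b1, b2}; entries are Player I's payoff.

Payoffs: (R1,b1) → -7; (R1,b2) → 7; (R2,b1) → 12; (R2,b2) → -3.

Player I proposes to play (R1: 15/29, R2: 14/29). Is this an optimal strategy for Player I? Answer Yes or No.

Yes

Against b1 this mix gives (15/29)·(-7) + (14/29)·12 = 63/29.
Against b2 this mix gives (15/29)·7 + (14/29)·(-3) = 63/29.
All of Player II's active replies (b1, b2) yield 63/29, and no column does worse for Player I. The mix makes Player II indifferent and guarantees 63/29, so it is optimal.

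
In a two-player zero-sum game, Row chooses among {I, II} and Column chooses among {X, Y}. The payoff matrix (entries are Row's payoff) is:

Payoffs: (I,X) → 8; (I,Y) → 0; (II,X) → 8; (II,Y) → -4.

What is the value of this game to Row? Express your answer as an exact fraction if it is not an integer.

Row minima: I → 0, II → -4; maximin = 0.
Column maxima: X → 8, Y → 0; minimax = 0.
Since maximin = minimax = 0, there is a saddle point and the value is 0.

0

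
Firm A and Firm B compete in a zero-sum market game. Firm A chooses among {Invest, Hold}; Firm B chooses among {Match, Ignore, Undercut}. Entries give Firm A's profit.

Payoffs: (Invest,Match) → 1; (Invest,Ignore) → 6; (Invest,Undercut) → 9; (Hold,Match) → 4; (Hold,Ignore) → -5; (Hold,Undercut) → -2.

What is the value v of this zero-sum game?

29/14

Row minima: Invest → 1, Hold → -5; maximin = 1.
Column maxima: Match → 4, Ignore → 6, Undercut → 9; minimax = 4.
1 ≠ 4, so there is no saddle point; optimal play is mixed.
Undercut is strictly dominated by Ignore (it gives Firm A strictly more in every row), so Firm B never plays it.
On the remaining 2×2 (Invest, Hold vs Match, Ignore):
Let Firm A play Invest with probability p. Expected payoff against Match: 1p + 4(1−p) = −3p + 4; against Ignore: 6p + (-5)(1−p) = 11p − 5.
Setting these equal: −3p + 4 = 11p − 5 ⇒ −14p = -9 ⇒ p = 9/14, and the value is (-3)·(9/14) + 4 = 29/14.
For Firm B: with q = P(Match), equating Invest's and Hold's payoffs gives −5q + 6 = 9q − 5 ⇒ q = 11/14.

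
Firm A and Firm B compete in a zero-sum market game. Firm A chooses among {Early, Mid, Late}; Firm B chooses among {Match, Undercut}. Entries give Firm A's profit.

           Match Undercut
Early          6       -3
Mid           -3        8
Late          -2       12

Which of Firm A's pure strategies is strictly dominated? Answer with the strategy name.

Late gives a strictly higher payoff than Mid against every column: -2 > -3, 12 > 8.
So Mid is strictly dominated and Firm A never plays it.

Mid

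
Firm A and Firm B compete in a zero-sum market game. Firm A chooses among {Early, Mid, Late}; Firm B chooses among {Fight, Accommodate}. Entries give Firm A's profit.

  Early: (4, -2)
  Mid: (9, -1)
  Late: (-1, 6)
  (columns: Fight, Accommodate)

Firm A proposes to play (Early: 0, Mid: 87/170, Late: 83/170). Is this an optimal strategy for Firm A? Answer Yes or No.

Against Fight this mix gives (87/170)·9 + (83/170)·(-1) = 70/17.
Against Accommodate this mix gives (87/170)·(-1) + (83/170)·6 = 411/170.
Firm B will play Accommodate, holding Firm A to 411/170. Shifting weight toward the row that does better against Accommodate would raise this floor (the equalizing mix achieves 53/17 against both Accommodate and Fight), so the proposed strategy is not optimal.

No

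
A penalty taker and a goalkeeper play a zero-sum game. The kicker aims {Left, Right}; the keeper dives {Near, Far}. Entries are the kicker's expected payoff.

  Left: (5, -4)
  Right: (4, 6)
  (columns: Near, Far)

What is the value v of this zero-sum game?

Row minima: Left → -4, Right → 4; maximin = 4.
Column maxima: Near → 5, Far → 6; minimax = 5.
4 ≠ 5, so there is no saddle point; optimal play is mixed.
Let the kicker play Left with probability p. Expected payoff against Near: 5p + 4(1−p) = p + 4; against Far: (-4)p + 6(1−p) = −10p + 6.
Setting these equal: p + 4 = −10p + 6 ⇒ 11p = 2 ⇒ p = 2/11, and the value is (1)·(2/11) + 4 = 46/11.
For the keeper: with q = P(Near), equating Left's and Right's payoffs gives 9q − 4 = −2q + 6 ⇒ q = 10/11.

46/11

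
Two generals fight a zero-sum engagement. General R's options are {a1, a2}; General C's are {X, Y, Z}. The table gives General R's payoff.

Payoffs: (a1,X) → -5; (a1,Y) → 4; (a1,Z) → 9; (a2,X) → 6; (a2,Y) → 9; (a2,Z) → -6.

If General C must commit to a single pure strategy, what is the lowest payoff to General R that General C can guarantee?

Column maxima: X → 6, Y → 9, Z → 9.
The smallest of these is 6.

6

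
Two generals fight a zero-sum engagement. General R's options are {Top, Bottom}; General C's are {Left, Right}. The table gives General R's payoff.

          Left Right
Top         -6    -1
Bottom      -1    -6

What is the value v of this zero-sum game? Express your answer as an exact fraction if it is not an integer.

-7/2

Row minima: Top → -6, Bottom → -6; maximin = -6.
Column maxima: Left → -1, Right → -1; minimax = -1.
-6 ≠ -1, so there is no saddle point; optimal play is mixed.
Let General R play Top with probability p. Expected payoff against Left: (-6)p + (-1)(1−p) = −5p − 1; against Right: (-1)p + (-6)(1−p) = 5p − 6.
Setting these equal: −5p − 1 = 5p − 6 ⇒ −10p = -5 ⇒ p = 1/2, and the value is (-5)·(1/2) − 1 = -7/2.
For General C: with q = P(Left), equating Top's and Bottom's payoffs gives −5q − 1 = 5q − 6 ⇒ q = 1/2.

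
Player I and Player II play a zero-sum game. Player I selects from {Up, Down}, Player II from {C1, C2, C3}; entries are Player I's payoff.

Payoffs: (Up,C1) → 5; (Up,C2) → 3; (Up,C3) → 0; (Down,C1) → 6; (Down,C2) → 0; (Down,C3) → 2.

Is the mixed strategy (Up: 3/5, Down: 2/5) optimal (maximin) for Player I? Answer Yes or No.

Against C1 this mix gives (3/5)·5 + (2/5)·6 = 27/5.
Against C2 this mix gives (3/5)·3 + (2/5)·0 = 9/5.
Against C3 this mix gives (3/5)·0 + (2/5)·2 = 4/5.
Player II will play C3, holding Player I to 4/5. Shifting weight toward the row that does better against C3 would raise this floor (the equalizing mix achieves 6/5 against both C3 and C2), so the proposed strategy is not optimal.

No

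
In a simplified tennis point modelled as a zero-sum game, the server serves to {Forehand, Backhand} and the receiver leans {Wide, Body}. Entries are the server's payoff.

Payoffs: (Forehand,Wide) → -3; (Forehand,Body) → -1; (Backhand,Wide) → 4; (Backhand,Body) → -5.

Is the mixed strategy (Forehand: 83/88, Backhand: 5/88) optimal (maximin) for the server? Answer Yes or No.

No

Against Wide this mix gives (83/88)·(-3) + (5/88)·4 = -229/88.
Against Body this mix gives (83/88)·(-1) + (5/88)·(-5) = -27/22.
The receiver will play Wide, holding the server to -229/88. Shifting weight toward the row that does better against Wide would raise this floor (the equalizing mix achieves -19/11 against both Wide and Body), so the proposed strategy is not optimal.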